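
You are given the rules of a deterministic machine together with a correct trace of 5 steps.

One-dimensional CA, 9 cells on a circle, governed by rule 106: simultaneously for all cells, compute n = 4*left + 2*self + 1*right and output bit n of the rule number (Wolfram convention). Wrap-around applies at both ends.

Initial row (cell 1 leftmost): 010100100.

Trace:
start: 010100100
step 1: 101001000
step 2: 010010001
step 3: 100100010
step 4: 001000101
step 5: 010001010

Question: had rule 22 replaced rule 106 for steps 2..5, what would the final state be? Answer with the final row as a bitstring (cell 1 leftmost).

000000000

(re-executing steps 2..5 under rule 22; state before step 2: 101001000)
step 2: 101111101
step 3: 000000000
step 4: 000000000
step 5: 000000000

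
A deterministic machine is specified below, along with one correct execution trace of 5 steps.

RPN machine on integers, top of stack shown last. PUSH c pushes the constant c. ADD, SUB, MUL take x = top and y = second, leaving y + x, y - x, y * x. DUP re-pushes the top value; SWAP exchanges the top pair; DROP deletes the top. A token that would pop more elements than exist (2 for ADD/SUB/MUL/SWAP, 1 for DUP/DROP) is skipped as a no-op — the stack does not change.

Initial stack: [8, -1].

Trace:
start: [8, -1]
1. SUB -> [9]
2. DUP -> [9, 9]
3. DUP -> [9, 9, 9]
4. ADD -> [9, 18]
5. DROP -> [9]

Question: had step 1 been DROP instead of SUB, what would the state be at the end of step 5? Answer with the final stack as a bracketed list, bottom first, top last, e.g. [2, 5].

[8]

(re-executing from step 1 with the substitution; state before step 1: [8, -1])
1. DROP -> [8]
2. DUP -> [8, 8]
3. DUP -> [8, 8, 8]
4. ADD -> [8, 16]
5. DROP -> [8]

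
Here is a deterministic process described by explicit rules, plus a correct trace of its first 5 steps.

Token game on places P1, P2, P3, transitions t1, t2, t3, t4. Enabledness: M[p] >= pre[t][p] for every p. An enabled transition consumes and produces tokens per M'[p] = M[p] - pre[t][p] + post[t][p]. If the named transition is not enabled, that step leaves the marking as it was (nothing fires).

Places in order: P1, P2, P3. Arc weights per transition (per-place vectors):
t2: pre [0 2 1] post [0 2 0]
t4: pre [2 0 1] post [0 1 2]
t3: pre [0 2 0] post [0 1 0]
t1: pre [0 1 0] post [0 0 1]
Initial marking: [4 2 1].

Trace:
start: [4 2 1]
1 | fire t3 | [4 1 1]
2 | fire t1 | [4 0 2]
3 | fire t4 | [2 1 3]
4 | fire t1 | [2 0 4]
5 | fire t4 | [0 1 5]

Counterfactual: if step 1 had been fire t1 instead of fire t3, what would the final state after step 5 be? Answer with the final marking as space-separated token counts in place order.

0 1 6

(re-executing from step 1 with the substitution; state before step 1: [4 2 1])
1 | fire t1 | [4 1 2]
2 | fire t1 | [4 0 3]
3 | fire t4 | [2 1 4]
4 | fire t1 | [2 0 5]
5 | fire t4 | [0 1 6]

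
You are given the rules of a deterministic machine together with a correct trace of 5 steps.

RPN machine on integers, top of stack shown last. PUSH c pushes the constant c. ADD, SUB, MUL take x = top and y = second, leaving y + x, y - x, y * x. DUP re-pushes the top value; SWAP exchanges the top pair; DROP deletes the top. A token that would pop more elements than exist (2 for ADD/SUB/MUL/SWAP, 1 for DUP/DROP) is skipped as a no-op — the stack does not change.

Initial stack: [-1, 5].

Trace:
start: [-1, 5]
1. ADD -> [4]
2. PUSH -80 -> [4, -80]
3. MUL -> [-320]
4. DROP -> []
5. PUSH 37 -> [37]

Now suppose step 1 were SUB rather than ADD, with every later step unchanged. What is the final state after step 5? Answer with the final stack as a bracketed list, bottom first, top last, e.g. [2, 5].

(re-executing from step 1 with the substitution; state before step 1: [-1, 5])
1. SUB -> [-6]
2. PUSH -80 -> [-6, -80]
3. MUL -> [480]
4. DROP -> []
5. PUSH 37 -> [37]

[37]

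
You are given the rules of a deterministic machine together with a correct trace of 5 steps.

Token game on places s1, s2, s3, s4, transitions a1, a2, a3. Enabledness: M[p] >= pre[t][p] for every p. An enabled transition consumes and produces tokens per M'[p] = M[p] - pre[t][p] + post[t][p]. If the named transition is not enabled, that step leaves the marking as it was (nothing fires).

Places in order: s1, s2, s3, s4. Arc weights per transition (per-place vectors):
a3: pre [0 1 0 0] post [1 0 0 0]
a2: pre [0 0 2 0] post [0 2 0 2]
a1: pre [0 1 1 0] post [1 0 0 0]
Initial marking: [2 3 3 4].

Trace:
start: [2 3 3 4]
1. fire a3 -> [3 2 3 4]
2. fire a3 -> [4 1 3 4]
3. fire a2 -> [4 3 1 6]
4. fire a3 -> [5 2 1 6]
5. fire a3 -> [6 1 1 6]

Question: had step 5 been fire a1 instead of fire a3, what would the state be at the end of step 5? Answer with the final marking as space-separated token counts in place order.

6 1 0 6

(re-executing from step 5 with the substitution; state before step 5: [5 2 1 6])
5. fire a1 -> [6 1 0 6]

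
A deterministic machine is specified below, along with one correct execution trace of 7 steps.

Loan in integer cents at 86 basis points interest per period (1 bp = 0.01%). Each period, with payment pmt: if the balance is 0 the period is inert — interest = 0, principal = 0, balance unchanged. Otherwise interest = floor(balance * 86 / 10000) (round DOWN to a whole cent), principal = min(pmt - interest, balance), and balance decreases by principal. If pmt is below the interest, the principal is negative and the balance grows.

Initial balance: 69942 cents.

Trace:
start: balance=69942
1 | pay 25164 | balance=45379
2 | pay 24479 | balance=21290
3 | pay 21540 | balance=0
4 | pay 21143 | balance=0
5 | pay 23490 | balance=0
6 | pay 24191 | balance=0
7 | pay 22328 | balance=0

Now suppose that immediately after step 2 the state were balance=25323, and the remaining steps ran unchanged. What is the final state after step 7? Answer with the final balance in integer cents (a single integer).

0

state after step 2 := balance=25323
3 | pay 21540 | balance=4000
4 | pay 21143 | balance=0
5 | pay 23490 | balance=0
6 | pay 24191 | balance=0
7 | pay 22328 | balance=0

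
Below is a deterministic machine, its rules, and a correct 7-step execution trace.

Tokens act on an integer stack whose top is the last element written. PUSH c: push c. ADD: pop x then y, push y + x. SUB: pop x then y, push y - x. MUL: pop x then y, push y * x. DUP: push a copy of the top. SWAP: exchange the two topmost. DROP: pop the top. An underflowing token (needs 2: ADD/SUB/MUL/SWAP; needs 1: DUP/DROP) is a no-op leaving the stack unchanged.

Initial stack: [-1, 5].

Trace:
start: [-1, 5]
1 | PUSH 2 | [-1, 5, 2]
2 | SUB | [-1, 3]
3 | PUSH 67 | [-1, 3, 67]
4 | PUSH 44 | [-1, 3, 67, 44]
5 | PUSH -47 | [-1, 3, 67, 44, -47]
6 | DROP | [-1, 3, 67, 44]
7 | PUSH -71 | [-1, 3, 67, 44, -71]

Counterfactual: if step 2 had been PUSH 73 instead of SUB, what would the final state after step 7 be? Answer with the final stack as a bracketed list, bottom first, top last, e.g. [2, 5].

[-1, 5, 2, 73, 67, 44, -71]

(re-executing from step 2 with the substitution; state before step 2: [-1, 5, 2])
2 | PUSH 73 | [-1, 5, 2, 73]
3 | PUSH 67 | [-1, 5, 2, 73, 67]
4 | PUSH 44 | [-1, 5, 2, 73, 67, 44]
5 | PUSH -47 | [-1, 5, 2, 73, 67, 44, -47]
6 | DROP | [-1, 5, 2, 73, 67, 44]
7 | PUSH -71 | [-1, 5, 2, 73, 67, 44, -71]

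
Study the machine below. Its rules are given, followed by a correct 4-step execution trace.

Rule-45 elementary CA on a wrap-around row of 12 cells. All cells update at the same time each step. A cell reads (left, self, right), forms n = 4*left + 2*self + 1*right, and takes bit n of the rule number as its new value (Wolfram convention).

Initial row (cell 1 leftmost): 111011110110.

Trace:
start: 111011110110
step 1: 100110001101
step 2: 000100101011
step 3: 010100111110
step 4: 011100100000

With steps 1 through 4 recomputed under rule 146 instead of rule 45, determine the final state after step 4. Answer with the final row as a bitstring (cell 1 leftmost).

100010000110

(re-executing steps 1..4 under rule 146; state before step 1: 111011110110)
step 1: 010001100000
step 2: 101010010000
step 3: 000001101001
step 4: 100010000110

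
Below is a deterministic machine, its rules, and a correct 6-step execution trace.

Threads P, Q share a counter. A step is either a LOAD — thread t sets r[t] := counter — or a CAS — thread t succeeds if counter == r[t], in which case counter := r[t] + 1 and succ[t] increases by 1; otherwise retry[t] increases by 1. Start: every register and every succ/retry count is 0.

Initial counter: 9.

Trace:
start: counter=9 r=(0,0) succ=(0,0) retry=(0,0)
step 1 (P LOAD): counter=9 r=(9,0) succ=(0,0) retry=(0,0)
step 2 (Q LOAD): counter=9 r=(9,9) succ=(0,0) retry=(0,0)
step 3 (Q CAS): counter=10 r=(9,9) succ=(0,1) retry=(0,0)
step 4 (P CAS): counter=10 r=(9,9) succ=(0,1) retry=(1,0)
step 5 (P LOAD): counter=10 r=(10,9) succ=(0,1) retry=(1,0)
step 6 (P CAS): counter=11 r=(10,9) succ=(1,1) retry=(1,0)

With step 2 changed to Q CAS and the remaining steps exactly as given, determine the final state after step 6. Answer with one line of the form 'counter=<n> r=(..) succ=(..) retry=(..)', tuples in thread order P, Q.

counter=11 r=(10,0) succ=(2,0) retry=(0,2)

(re-executing from step 2 with the substitution; state before step 2: counter=9 r=(9,0) succ=(0,0) retry=(0,0))
step 2 (Q CAS): counter=9 r=(9,0) succ=(0,0) retry=(0,1)
step 3 (Q CAS): counter=9 r=(9,0) succ=(0,0) retry=(0,2)
step 4 (P CAS): counter=10 r=(9,0) succ=(1,0) retry=(0,2)
step 5 (P LOAD): counter=10 r=(10,0) succ=(1,0) retry=(0,2)
step 6 (P CAS): counter=11 r=(10,0) succ=(2,0) retry=(0,2)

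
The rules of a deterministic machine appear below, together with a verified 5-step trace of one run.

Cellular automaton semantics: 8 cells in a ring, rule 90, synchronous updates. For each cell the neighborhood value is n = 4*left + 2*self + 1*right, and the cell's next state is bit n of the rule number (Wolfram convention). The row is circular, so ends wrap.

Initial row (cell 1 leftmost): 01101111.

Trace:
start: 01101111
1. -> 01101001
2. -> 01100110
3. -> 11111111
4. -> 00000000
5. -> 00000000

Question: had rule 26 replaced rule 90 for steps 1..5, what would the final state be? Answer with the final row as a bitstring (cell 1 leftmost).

(re-executing steps 1..5 under rule 26; state before step 1: 01101111)
1. -> 01001000
2. -> 10110100
3. -> 00100011
4. -> 11010110
5. -> 10000100

10000100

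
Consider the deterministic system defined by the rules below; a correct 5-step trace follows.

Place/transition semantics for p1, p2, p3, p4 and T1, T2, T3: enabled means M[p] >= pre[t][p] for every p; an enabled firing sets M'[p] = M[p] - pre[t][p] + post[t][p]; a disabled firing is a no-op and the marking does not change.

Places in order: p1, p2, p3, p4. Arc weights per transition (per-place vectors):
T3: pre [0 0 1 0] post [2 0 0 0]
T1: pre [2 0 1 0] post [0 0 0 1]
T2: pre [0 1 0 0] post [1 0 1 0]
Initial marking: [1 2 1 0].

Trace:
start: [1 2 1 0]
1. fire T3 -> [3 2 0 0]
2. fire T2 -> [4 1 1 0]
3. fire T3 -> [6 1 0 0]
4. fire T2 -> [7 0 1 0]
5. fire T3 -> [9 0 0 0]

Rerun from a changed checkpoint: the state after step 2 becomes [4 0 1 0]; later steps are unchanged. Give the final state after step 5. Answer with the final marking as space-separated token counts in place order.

6 0 0 0

state after step 2 := [4 0 1 0]
3. fire T3 -> [6 0 0 0]
4. fire T2 -> [6 0 0 0]
5. fire T3 -> [6 0 0 0]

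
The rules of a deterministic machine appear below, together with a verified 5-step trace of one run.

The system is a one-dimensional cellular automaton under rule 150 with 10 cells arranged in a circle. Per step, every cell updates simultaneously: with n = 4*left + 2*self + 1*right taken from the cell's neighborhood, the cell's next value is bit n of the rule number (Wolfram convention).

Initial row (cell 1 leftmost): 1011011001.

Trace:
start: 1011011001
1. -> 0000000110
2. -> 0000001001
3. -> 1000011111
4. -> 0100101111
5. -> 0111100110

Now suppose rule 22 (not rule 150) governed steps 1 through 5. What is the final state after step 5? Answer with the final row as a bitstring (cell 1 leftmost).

(re-executing steps 1..5 under rule 22; state before step 1: 1011011001)
1. -> 0000000110
2. -> 0000001001
3. -> 1000011111
4. -> 0100100000
5. -> 1111110000

1111110000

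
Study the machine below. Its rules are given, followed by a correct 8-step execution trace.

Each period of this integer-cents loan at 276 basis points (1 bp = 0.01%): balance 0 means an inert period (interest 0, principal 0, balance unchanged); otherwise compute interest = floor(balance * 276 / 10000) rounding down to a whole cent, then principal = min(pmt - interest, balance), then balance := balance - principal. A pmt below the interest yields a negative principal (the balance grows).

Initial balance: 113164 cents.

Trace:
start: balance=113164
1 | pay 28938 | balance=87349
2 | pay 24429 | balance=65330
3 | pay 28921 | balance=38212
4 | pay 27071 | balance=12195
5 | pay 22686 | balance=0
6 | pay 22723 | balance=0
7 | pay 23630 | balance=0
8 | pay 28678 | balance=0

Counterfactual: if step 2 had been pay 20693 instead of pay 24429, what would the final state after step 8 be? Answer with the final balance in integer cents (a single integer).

0

(re-executing from step 2 with the substitution; state before step 2: balance=87349)
2 | pay 20693 | balance=69066
3 | pay 28921 | balance=42051
4 | pay 27071 | balance=16140
5 | pay 22686 | balance=0
6 | pay 22723 | balance=0
7 | pay 23630 | balance=0
8 | pay 28678 | balance=0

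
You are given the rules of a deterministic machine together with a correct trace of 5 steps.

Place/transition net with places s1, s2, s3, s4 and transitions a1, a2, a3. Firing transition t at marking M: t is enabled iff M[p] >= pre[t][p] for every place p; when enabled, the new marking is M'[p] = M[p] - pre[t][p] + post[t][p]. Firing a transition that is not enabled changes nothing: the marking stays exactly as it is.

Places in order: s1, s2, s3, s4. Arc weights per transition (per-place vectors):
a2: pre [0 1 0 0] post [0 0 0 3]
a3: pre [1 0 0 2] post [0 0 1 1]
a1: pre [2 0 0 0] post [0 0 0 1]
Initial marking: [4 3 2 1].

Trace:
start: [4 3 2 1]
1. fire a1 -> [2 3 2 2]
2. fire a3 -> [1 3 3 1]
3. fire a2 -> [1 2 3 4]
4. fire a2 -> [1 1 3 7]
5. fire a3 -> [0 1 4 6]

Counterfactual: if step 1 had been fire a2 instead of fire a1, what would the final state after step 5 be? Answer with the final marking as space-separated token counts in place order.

2 0 4 8

(re-executing from step 1 with the substitution; state before step 1: [4 3 2 1])
1. fire a2 -> [4 2 2 4]
2. fire a3 -> [3 2 3 3]
3. fire a2 -> [3 1 3 6]
4. fire a2 -> [3 0 3 9]
5. fire a3 -> [2 0 4 8]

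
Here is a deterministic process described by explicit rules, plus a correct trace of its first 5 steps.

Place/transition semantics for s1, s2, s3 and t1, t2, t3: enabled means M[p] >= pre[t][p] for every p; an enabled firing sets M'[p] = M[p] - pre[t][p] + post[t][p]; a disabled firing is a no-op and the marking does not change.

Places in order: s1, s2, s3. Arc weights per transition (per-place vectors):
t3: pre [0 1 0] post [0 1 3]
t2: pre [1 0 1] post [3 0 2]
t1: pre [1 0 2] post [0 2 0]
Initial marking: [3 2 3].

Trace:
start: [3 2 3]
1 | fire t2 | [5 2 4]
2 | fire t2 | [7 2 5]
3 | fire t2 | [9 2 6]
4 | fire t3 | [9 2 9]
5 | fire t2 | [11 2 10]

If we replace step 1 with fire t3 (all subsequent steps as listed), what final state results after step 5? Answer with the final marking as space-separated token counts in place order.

9 2 12

(re-executing from step 1 with the substitution; state before step 1: [3 2 3])
1 | fire t3 | [3 2 6]
2 | fire t2 | [5 2 7]
3 | fire t2 | [7 2 8]
4 | fire t3 | [7 2 11]
5 | fire t2 | [9 2 12]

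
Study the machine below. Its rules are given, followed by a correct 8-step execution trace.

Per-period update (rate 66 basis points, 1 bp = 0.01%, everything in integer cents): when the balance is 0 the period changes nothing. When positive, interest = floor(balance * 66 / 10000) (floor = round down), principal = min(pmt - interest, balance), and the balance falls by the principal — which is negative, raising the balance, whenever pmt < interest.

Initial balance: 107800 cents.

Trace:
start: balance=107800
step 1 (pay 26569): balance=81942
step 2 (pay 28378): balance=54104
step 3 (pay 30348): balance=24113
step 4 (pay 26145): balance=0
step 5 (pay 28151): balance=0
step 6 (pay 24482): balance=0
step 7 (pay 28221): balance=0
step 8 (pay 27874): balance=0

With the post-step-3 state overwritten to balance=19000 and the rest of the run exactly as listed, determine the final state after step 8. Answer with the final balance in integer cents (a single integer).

0

state after step 3 := balance=19000
step 4 (pay 26145): balance=0
step 5 (pay 28151): balance=0
step 6 (pay 24482): balance=0
step 7 (pay 28221): balance=0
step 8 (pay 27874): balance=0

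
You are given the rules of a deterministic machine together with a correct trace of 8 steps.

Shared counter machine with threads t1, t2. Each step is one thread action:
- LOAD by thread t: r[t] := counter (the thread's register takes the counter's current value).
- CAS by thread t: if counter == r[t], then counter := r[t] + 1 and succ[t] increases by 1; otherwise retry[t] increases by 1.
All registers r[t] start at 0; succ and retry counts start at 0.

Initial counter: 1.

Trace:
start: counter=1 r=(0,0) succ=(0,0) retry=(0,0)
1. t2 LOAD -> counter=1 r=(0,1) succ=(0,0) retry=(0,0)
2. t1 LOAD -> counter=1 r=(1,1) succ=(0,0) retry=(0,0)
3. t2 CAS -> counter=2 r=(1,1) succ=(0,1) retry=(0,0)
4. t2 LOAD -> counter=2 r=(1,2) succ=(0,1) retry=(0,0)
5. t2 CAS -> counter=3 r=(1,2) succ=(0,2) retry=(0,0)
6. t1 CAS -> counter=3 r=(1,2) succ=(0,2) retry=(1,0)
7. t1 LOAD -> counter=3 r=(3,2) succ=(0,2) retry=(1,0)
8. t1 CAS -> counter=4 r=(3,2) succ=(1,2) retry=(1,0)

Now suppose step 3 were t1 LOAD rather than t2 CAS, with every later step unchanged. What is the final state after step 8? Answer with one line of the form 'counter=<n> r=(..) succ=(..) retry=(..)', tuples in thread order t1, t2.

counter=3 r=(2,1) succ=(1,1) retry=(1,0)

(re-executing from step 3 with the substitution; state before step 3: counter=1 r=(1,1) succ=(0,0) retry=(0,0))
3. t1 LOAD -> counter=1 r=(1,1) succ=(0,0) retry=(0,0)
4. t2 LOAD -> counter=1 r=(1,1) succ=(0,0) retry=(0,0)
5. t2 CAS -> counter=2 r=(1,1) succ=(0,1) retry=(0,0)
6. t1 CAS -> counter=2 r=(1,1) succ=(0,1) retry=(1,0)
7. t1 LOAD -> counter=2 r=(2,1) succ=(0,1) retry=(1,0)
8. t1 CAS -> counter=3 r=(2,1) succ=(1,1) retry=(1,0)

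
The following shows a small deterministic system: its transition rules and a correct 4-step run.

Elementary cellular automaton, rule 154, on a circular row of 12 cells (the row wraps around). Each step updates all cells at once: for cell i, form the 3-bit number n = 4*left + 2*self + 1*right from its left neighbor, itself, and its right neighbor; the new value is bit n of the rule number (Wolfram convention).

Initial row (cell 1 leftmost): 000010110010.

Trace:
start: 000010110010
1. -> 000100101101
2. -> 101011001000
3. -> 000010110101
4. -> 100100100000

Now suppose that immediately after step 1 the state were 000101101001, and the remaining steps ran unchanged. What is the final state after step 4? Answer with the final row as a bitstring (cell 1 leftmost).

001100001010

state after step 1 := 000101101001
2. -> 101001000110
3. -> 000110101100
4. -> 001100001010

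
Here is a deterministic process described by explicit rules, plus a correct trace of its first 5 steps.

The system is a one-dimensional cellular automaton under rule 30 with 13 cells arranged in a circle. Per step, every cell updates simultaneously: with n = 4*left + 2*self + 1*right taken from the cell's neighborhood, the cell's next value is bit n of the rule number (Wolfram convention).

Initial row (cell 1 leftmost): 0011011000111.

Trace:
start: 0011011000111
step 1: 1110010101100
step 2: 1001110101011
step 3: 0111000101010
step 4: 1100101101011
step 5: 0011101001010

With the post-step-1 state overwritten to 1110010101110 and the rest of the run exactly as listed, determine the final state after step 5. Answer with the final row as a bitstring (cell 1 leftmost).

1001101001111

state after step 1 := 1110010101110
step 2: 1001110101000
step 3: 1111000101101
step 4: 0000101101001
step 5: 1001101001111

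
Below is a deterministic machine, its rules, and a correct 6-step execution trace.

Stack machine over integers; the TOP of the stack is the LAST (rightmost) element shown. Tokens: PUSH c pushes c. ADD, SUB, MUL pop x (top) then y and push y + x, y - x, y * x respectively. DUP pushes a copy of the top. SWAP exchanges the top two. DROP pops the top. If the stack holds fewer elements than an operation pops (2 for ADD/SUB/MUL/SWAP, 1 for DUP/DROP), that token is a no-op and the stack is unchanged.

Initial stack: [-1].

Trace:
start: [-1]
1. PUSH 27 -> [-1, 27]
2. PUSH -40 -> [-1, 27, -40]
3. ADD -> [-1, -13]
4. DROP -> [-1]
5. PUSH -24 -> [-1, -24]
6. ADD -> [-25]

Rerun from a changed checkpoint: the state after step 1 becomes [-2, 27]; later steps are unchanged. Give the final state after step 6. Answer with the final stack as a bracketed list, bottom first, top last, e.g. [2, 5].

state after step 1 := [-2, 27]
2. PUSH -40 -> [-2, 27, -40]
3. ADD -> [-2, -13]
4. DROP -> [-2]
5. PUSH -24 -> [-2, -24]
6. ADD -> [-26]

[-26]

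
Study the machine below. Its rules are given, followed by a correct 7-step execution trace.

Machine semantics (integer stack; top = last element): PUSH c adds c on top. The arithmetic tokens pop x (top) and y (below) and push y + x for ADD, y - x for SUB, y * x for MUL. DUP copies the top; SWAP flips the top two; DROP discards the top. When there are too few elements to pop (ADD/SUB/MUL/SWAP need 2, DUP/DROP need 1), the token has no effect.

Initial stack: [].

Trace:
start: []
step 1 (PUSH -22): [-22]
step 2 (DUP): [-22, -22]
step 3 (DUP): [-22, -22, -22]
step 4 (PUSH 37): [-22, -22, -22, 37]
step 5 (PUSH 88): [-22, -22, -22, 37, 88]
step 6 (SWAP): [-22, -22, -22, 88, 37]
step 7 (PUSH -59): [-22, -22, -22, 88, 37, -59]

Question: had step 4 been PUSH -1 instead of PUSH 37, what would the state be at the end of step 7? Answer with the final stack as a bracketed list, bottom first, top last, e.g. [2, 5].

(re-executing from step 4 with the substitution; state before step 4: [-22, -22, -22])
step 4 (PUSH -1): [-22, -22, -22, -1]
step 5 (PUSH 88): [-22, -22, -22, -1, 88]
step 6 (SWAP): [-22, -22, -22, 88, -1]
step 7 (PUSH -59): [-22, -22, -22, 88, -1, -59]

[-22, -22, -22, 88, -1, -59]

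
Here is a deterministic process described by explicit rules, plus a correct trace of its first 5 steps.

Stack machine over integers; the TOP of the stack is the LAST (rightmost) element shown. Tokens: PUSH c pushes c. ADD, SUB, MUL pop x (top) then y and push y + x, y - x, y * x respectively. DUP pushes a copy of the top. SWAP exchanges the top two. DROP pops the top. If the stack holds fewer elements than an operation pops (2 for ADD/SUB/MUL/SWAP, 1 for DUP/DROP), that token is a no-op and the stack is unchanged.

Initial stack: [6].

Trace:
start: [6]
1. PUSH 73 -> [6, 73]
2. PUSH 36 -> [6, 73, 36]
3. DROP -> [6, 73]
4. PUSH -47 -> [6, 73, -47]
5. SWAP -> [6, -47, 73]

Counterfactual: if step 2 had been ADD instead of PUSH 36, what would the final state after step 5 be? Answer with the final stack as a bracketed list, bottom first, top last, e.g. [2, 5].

[-47]

(re-executing from step 2 with the substitution; state before step 2: [6, 73])
2. ADD -> [79]
3. DROP -> []
4. PUSH -47 -> [-47]
5. SWAP -> [-47]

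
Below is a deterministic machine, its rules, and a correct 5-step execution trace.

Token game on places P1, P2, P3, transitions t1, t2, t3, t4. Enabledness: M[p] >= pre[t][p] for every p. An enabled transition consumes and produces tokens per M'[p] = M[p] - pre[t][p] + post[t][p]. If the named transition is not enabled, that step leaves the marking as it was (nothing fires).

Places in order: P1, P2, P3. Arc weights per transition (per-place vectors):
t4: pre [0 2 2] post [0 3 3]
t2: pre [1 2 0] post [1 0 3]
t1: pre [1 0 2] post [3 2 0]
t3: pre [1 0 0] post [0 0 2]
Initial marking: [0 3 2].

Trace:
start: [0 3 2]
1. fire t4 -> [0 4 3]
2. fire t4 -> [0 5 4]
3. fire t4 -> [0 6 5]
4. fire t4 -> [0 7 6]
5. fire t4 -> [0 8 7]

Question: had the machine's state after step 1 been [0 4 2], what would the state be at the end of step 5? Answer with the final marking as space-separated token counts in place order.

state after step 1 := [0 4 2]
2. fire t4 -> [0 5 3]
3. fire t4 -> [0 6 4]
4. fire t4 -> [0 7 5]
5. fire t4 -> [0 8 6]

0 8 6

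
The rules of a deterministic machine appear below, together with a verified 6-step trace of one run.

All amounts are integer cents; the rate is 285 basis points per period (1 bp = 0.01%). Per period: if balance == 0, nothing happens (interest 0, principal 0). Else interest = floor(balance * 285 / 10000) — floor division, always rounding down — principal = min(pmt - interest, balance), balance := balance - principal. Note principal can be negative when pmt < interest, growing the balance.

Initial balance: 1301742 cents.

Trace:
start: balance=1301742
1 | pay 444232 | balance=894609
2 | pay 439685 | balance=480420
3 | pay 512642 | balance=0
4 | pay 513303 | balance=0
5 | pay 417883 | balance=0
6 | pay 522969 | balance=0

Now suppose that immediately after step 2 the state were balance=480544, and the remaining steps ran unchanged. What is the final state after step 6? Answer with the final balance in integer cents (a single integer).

state after step 2 := balance=480544
3 | pay 512642 | balance=0
4 | pay 513303 | balance=0
5 | pay 417883 | balance=0
6 | pay 522969 | balance=0

0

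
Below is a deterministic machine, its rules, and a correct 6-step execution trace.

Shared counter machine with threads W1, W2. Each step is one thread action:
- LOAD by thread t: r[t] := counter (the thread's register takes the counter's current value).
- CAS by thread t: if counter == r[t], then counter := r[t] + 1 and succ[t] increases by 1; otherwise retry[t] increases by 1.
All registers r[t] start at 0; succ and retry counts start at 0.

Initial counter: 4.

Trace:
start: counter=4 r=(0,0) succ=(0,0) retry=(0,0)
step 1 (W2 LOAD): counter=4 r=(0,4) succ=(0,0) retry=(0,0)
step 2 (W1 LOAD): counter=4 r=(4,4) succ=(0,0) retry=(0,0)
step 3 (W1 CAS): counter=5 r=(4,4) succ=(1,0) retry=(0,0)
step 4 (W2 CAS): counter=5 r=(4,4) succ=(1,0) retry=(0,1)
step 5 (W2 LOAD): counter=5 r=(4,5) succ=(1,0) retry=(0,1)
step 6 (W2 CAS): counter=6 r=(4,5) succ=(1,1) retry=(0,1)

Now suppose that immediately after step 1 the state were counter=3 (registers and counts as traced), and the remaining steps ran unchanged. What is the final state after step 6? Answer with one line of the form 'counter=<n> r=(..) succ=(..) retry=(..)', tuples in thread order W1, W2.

counter=6 r=(3,5) succ=(1,2) retry=(0,0)

state after step 1 := counter=3 r=(0,4) succ=(0,0) retry=(0,0)
step 2 (W1 LOAD): counter=3 r=(3,4) succ=(0,0) retry=(0,0)
step 3 (W1 CAS): counter=4 r=(3,4) succ=(1,0) retry=(0,0)
step 4 (W2 CAS): counter=5 r=(3,4) succ=(1,1) retry=(0,0)
step 5 (W2 LOAD): counter=5 r=(3,5) succ=(1,1) retry=(0,0)
step 6 (W2 CAS): counter=6 r=(3,5) succ=(1,2) retry=(0,0)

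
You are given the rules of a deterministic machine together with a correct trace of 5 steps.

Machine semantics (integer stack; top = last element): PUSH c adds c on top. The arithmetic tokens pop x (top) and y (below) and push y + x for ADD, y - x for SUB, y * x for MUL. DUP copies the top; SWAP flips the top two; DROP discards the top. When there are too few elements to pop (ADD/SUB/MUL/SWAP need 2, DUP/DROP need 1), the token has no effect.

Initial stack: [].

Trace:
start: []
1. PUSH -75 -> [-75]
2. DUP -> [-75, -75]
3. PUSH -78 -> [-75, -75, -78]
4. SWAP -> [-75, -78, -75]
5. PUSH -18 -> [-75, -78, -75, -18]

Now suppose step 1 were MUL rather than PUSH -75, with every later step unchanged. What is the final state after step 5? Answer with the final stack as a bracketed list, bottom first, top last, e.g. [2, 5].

[-78, -18]

(re-executing from step 1 with the substitution; state before step 1: [])
1. MUL -> []
2. DUP -> []
3. PUSH -78 -> [-78]
4. SWAP -> [-78]
5. PUSH -18 -> [-78, -18]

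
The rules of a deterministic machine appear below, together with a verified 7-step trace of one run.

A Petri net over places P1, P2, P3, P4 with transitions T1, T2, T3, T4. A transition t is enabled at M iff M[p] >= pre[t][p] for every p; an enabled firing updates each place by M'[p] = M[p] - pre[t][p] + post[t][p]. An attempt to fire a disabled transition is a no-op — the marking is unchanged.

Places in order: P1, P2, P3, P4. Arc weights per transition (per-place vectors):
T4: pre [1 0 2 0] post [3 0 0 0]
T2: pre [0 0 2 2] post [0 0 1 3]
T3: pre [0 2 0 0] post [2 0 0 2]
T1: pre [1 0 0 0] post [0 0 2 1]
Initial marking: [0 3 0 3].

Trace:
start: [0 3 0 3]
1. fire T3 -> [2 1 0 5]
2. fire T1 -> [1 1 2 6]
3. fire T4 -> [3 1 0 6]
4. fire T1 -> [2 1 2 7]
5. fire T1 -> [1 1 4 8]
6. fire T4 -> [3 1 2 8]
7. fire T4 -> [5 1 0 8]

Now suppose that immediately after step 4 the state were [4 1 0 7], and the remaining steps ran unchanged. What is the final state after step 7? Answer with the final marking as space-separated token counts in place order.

state after step 4 := [4 1 0 7]
5. fire T1 -> [3 1 2 8]
6. fire T4 -> [5 1 0 8]
7. fire T4 -> [5 1 0 8]

5 1 0 8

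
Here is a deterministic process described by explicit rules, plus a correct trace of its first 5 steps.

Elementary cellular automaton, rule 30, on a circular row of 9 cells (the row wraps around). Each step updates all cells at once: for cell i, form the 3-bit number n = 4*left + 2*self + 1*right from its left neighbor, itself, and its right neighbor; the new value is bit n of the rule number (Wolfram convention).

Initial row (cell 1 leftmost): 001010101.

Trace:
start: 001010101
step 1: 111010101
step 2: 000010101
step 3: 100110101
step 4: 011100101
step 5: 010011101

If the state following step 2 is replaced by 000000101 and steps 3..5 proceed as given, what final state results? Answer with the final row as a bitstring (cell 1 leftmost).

011110111

state after step 2 := 000000101
step 3: 100001101
step 4: 010011001
step 5: 011110111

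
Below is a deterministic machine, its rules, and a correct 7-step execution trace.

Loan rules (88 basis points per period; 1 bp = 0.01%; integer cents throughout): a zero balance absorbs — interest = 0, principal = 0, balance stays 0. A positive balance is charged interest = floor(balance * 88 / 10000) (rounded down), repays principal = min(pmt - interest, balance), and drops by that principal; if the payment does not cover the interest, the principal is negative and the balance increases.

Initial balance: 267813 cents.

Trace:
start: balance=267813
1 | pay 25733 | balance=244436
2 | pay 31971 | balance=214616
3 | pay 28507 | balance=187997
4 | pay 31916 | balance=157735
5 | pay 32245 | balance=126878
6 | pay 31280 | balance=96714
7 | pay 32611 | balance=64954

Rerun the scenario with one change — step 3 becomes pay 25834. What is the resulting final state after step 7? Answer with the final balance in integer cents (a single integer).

67721

(re-executing from step 3 with the substitution; state before step 3: balance=214616)
3 | pay 25834 | balance=190670
4 | pay 31916 | balance=160431
5 | pay 32245 | balance=129597
6 | pay 31280 | balance=99457
7 | pay 32611 | balance=67721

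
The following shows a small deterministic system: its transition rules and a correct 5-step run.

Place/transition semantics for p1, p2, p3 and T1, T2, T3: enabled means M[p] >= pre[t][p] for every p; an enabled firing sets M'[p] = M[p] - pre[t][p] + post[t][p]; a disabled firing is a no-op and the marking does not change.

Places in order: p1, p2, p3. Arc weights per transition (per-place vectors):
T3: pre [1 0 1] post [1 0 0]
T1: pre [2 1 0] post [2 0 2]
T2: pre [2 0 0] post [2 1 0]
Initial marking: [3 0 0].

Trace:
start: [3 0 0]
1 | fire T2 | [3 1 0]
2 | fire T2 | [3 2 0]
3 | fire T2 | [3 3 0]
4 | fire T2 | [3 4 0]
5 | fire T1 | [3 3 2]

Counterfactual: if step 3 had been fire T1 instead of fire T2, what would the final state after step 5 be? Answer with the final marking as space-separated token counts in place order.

3 1 4

(re-executing from step 3 with the substitution; state before step 3: [3 2 0])
3 | fire T1 | [3 1 2]
4 | fire T2 | [3 2 2]
5 | fire T1 | [3 1 4]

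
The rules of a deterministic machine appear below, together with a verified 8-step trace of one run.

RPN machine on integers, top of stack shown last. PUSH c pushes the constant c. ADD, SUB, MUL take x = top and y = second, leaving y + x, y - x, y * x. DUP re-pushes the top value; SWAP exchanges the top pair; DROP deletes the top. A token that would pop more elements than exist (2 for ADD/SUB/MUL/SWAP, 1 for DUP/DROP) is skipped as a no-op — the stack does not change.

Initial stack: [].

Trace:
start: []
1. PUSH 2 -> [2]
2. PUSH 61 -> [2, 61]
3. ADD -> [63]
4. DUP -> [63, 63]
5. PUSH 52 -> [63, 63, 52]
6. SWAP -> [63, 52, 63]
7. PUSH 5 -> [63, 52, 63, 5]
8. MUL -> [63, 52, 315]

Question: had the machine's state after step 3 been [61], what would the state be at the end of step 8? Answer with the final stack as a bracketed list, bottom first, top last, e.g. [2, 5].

state after step 3 := [61]
4. DUP -> [61, 61]
5. PUSH 52 -> [61, 61, 52]
6. SWAP -> [61, 52, 61]
7. PUSH 5 -> [61, 52, 61, 5]
8. MUL -> [61, 52, 305]

[61, 52, 305]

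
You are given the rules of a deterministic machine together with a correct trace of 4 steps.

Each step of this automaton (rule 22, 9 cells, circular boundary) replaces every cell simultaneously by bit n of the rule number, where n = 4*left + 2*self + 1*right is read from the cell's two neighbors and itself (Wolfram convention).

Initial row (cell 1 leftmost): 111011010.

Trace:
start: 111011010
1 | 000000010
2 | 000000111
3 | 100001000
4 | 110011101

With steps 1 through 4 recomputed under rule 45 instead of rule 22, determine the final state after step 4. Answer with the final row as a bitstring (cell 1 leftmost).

(re-executing steps 1..4 under rule 45; state before step 1: 111011010)
1 | 100110111
2 | 000101100
3 | 110111001
4 | 001100001

001100001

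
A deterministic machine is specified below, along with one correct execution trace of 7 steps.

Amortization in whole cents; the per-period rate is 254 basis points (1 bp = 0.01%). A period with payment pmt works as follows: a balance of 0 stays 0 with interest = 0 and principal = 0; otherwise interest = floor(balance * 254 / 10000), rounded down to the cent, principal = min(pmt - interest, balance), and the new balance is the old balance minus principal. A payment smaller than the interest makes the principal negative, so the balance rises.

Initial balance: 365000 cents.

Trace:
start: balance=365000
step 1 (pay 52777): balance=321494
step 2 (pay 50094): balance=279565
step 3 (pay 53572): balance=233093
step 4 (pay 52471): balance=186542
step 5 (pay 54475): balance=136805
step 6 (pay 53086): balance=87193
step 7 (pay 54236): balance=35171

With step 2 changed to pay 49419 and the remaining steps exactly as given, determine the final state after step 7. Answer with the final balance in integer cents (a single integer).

(re-executing from step 2 with the substitution; state before step 2: balance=321494)
step 2 (pay 49419): balance=280240
step 3 (pay 53572): balance=233786
step 4 (pay 52471): balance=187253
step 5 (pay 54475): balance=137534
step 6 (pay 53086): balance=87941
step 7 (pay 54236): balance=35938

35938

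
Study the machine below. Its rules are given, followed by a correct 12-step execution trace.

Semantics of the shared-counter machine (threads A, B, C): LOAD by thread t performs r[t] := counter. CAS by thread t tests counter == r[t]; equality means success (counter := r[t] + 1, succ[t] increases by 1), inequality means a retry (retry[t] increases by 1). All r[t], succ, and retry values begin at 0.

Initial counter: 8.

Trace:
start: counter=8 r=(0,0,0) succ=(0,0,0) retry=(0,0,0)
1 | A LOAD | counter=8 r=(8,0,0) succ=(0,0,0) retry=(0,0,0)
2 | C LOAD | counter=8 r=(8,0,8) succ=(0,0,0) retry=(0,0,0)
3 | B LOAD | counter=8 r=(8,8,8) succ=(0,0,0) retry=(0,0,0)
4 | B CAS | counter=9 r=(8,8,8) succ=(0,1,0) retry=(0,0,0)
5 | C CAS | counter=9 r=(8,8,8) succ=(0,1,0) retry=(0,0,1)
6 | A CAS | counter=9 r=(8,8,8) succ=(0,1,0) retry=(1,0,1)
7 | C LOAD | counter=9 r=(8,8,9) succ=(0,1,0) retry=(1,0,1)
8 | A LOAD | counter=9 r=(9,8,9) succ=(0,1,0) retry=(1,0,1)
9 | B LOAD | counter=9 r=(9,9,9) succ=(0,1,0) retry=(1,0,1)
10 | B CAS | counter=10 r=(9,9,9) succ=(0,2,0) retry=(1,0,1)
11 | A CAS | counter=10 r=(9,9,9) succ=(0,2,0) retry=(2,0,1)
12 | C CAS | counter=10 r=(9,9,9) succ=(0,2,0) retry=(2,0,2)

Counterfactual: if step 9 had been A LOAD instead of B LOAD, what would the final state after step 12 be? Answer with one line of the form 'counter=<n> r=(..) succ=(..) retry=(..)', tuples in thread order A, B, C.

counter=10 r=(9,8,9) succ=(1,1,0) retry=(1,1,2)

(re-executing from step 9 with the substitution; state before step 9: counter=9 r=(9,8,9) succ=(0,1,0) retry=(1,0,1))
9 | A LOAD | counter=9 r=(9,8,9) succ=(0,1,0) retry=(1,0,1)
10 | B CAS | counter=9 r=(9,8,9) succ=(0,1,0) retry=(1,1,1)
11 | A CAS | counter=10 r=(9,8,9) succ=(1,1,0) retry=(1,1,1)
12 | C CAS | counter=10 r=(9,8,9) succ=(1,1,0) retry=(1,1,2)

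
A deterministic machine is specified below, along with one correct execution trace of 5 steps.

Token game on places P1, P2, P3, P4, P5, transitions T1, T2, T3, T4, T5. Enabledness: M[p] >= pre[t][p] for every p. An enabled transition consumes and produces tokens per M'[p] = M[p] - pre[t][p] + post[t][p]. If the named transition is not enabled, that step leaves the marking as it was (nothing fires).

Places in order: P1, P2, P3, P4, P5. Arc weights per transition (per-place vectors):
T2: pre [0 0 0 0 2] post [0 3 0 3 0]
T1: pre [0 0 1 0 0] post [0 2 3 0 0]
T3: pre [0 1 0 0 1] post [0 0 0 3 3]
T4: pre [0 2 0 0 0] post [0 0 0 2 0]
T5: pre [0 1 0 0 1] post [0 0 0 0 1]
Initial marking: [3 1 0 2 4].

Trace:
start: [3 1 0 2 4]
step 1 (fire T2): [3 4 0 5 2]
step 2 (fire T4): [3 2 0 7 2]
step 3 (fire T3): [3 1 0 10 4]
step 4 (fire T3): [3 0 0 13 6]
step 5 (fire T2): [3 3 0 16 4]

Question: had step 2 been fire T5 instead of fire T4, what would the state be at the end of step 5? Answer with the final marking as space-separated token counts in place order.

(re-executing from step 2 with the substitution; state before step 2: [3 4 0 5 2])
step 2 (fire T5): [3 3 0 5 2]
step 3 (fire T3): [3 2 0 8 4]
step 4 (fire T3): [3 1 0 11 6]
step 5 (fire T2): [3 4 0 14 4]

3 4 0 14 4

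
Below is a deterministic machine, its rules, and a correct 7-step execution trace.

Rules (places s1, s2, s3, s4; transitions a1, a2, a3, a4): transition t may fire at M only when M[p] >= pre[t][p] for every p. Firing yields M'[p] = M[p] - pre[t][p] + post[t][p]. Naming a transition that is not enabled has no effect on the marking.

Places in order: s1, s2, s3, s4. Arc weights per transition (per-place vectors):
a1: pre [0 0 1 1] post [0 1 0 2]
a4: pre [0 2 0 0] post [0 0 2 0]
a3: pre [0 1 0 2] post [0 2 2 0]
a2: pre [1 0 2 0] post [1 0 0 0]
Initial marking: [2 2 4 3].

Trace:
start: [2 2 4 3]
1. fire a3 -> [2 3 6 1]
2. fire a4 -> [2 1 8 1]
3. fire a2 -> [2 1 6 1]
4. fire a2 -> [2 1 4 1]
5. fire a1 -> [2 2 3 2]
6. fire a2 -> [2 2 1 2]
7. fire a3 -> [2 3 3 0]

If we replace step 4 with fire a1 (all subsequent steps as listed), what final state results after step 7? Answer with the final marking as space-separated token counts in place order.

2 4 4 1

(re-executing from step 4 with the substitution; state before step 4: [2 1 6 1])
4. fire a1 -> [2 2 5 2]
5. fire a1 -> [2 3 4 3]
6. fire a2 -> [2 3 2 3]
7. fire a3 -> [2 4 4 1]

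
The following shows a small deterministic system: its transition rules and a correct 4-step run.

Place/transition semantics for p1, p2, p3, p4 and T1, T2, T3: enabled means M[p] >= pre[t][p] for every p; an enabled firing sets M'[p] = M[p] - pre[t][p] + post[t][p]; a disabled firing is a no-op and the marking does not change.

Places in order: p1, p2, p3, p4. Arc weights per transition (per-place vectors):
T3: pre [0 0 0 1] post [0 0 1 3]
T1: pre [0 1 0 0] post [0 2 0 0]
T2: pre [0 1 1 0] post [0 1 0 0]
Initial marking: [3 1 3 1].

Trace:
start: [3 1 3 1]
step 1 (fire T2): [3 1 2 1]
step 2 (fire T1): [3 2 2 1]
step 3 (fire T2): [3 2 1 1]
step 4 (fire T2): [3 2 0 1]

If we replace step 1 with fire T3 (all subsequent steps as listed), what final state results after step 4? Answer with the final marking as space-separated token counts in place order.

(re-executing from step 1 with the substitution; state before step 1: [3 1 3 1])
step 1 (fire T3): [3 1 4 3]
step 2 (fire T1): [3 2 4 3]
step 3 (fire T2): [3 2 3 3]
step 4 (fire T2): [3 2 2 3]

3 2 2 3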